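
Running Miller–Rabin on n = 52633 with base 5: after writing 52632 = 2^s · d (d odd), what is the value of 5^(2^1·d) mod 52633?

49029

n − 1 = 52632 = 2^3 · 6579, so s = 3 and d = 6579.
Repeated squaring mod 52633: 5^1 ≡ 5, 5^2 ≡ 25, 5^4 ≡ 625, 5^8 ≡ 22194, 5^16 ≡ 34022, 5^32 ≡ 44181, 5^64 ≡ 13323, 5^128 ≡ 23853, 5^256 ≡ 2879, 5^512 ≡ 25260, 5^1024 ≡ 50374, 5^2048 ≡ 50313, 5^4096 ≡ 13834.
6579 = 4096 + 2048 + 256 + 128 + 32 + 16 + 2 + 1, so 5^6579 ≡ 13834·50313·2879·23853·44181·34022·25·5 ≡ 36770 (mod 52633).
x_0 = 36770.
x_1 = 36770^2 mod 52633 = 49029.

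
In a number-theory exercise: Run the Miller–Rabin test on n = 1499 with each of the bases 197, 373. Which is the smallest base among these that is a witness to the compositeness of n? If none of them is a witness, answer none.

none

n − 1 = 1498 = 2^1 · 749, so s = 1 and d = 749.
Base 197: x_0 = 197^749 mod 1499 = 1498. x_0 = 1498 ≡ −1, so 197 is not a witness.
Base 373: x_0 = 373^749 mod 1499 = 1. x_0 = 1, so 373 is not a witness.
No listed base is a witness for 1499.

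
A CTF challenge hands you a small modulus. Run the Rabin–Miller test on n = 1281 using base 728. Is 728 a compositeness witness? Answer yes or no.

yes

n − 1 = 1280 = 2^8 · 5, so s = 8 and d = 5.
x_0 = 728^5 mod 1281 = 623.
x_0 is neither 1 nor 1280, so continue squaring.
x_1 = 623^2 mod 1281 = 1267.
x_2 = 1267^2 mod 1281 = 196.
x_3 = 196^2 mod 1281 = 1267.
x_4 = 1267^2 mod 1281 = 196.
x_5 = 196^2 mod 1281 = 1267.
x_6 = 1267^2 mod 1281 = 196.
x_7 = 196^2 mod 1281 = 1267.
Reached i = s−1 = 7 without hitting −1: 728 is a Miller–Rabin witness and 1281 is composite.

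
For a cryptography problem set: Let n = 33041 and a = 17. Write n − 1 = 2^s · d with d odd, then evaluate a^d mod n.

n − 1 = 33040 = 2^4 · 2065, so s = 4 and d = 2065.
17^2065 mod 33041 = 22531.

22531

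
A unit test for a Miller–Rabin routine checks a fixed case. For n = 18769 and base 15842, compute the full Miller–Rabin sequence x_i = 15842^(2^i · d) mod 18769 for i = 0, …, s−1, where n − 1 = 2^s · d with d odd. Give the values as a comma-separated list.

15206, 7125, 14249, 9728

n − 1 = 18768 = 2^4 · 1173, so s = 4 and d = 1173.
x_0 = 15842^1173 mod 18769 = 15206.
x_1 = 15206^2 mod 18769 = 7125.
x_2 = 7125^2 mod 18769 = 14249.
x_3 = 14249^2 mod 18769 = 9728.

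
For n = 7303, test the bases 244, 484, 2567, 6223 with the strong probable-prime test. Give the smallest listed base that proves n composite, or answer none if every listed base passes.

244

n − 1 = 7302 = 2^1 · 3651, so s = 1 and d = 3651.
Base 244: x_0 = 244^3651 mod 7303 = 2800. x_0 ∉ {1, 7302} and s = 1, so 244 is a Miller–Rabin witness and 7303 is composite.
Base 484: x_0 = 484^3651 mod 7303 = 4029. x_0 ∉ {1, 7302} and s = 1, so 484 is a Miller–Rabin witness and 7303 is composite.
Base 2567: x_0 = 2567^3651 mod 7303 = 4551. x_0 ∉ {1, 7302} and s = 1, so 2567 is a Miller–Rabin witness and 7303 is composite.
Base 6223: x_0 = 6223^3651 mod 7303 = 5854. x_0 ∉ {1, 7302} and s = 1, so 6223 is a Miller–Rabin witness and 7303 is composite.
The smallest witness among the given bases is 244.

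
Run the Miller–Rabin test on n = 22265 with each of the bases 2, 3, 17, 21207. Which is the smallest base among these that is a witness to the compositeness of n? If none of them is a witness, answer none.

2

n − 1 = 22264 = 2^3 · 2783, so s = 3 and d = 2783.
Base 2: x_0 = 2^2783 mod 22265 = 11173. x_0 is neither 1 nor 22264, so continue squaring. x_1 = 11173^2 mod 22265 = 18339. x_2 = 18339^2 mod 22265 = 6096. Reached i = s−1 = 2 without hitting −1: 2 is a Miller–Rabin witness and 22265 is composite.
Base 3: x_0 = 3^2783 mod 22265 = 12532. x_0 is neither 1 nor 22264, so continue squaring. x_1 = 12532^2 mod 22265 = 15979. x_2 = 15979^2 mod 22265 = 15686. Reached i = s−1 = 2 without hitting −1: 3 is a Miller–Rabin witness and 22265 is composite.
Base 17: x_0 = 17^2783 mod 22265 = 15008. x_0 is neither 1 nor 22264, so continue squaring. x_1 = 15008^2 mod 22265 = 7324. x_2 = 7324^2 mod 22265 = 4591. Reached i = s−1 = 2 without hitting −1: 17 is a Miller–Rabin witness and 22265 is composite.
Base 21207: x_0 = 21207^2783 mod 22265 = 13998. x_0 is neither 1 nor 22264, so continue squaring. x_1 = 13998^2 mod 22265 = 12004. x_2 = 12004^2 mod 22265 = 19201. Reached i = s−1 = 2 without hitting −1: 21207 is a Miller–Rabin witness and 22265 is composite.
The smallest witness among the given bases is 2.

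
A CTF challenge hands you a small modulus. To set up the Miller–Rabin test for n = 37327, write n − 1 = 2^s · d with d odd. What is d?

18663

Halving: 37326 → 18663; 18663 is odd.
So 37326 = 2^1 · 18663.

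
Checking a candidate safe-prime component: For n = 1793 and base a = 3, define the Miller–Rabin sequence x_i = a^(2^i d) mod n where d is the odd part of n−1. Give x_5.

422

n − 1 = 1792 = 2^8 · 7, so s = 8 and d = 7.
x_0 = 3^7 mod 1793 = 394.
x_1 = 394^2 mod 1793 = 1038.
x_2 = 1038^2 mod 1793 = 1644.
x_3 = 1644^2 mod 1793 = 685.
x_4 = 685^2 mod 1793 = 1252.
x_5 = 1252^2 mod 1793 = 422.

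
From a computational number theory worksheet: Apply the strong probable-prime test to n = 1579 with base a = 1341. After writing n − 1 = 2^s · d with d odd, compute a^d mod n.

1578

n − 1 = 1578 = 2^1 · 789, so s = 1 and d = 789.
By repeated squaring, 1341^789 ≡ 1578 (mod 1579).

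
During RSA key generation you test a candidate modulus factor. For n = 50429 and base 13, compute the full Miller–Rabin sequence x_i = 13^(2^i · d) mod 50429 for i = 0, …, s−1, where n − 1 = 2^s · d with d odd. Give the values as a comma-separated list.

41638, 24453

n − 1 = 50428 = 2^2 · 12607, so s = 2 and d = 12607.
x_0 = 13^12607 mod 50429 = 41638.
x_1 = 41638^2 mod 50429 = 24453.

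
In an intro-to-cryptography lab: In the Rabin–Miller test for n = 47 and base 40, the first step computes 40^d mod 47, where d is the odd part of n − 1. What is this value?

46

n − 1 = 46 = 2^1 · 23, so s = 1 and d = 23.
Repeated squaring mod 47: 40^1 ≡ 40, 40^2 ≡ 2, 40^4 ≡ 4, 40^8 ≡ 16, 40^16 ≡ 21.
23 = 16 + 4 + 2 + 1, so 40^23 ≡ 21·4·2·40 ≡ 46 (mod 47).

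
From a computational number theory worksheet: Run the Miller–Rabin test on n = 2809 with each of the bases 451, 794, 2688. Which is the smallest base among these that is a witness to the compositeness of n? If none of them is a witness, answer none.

n − 1 = 2808 = 2^3 · 351, so s = 3 and d = 351.
Base 451: x_0 = 451^351 mod 2809 = 2309. x_0 is neither 1 nor 2808, so continue squaring. x_1 = 2309^2 mod 2809 = 2808. x_1 ≡ −1, so 451 is not a witness.
Base 794: x_0 = 794^351 mod 2809 = 953. x_0 is neither 1 nor 2808, so continue squaring. x_1 = 953^2 mod 2809 = 902. x_2 = 902^2 mod 2809 = 1803. Reached i = s−1 = 2 without hitting −1: 794 is a Miller–Rabin witness and 2809 is composite.
Base 2688: x_0 = 2688^351 mod 2809 = 264. x_0 is neither 1 nor 2808, so continue squaring. x_1 = 264^2 mod 2809 = 2280. x_2 = 2280^2 mod 2809 = 1750. Reached i = s−1 = 2 without hitting −1: 2688 is a Miller–Rabin witness and 2809 is composite.
The smallest witness among the given bases is 794.

794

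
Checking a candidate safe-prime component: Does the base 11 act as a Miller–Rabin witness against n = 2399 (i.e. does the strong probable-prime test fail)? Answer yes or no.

n − 1 = 2398 = 2^1 · 1199, so s = 1 and d = 1199.
Repeated squaring mod 2399: 11^1 ≡ 11, 11^2 ≡ 121, 11^4 ≡ 247, 11^8 ≡ 1034, 11^16 ≡ 1601, 11^32 ≡ 1069, 11^64 ≡ 837, 11^128 ≡ 61, 11^256 ≡ 1322, 11^512 ≡ 1212, 11^1024 ≡ 756.
1199 = 1024 + 128 + 32 + 8 + 4 + 2 + 1, so 11^1199 ≡ 756·61·1069·1034·247·121·11 ≡ 2398 (mod 2399).
x_0 = 11^1199 mod 2399 = 2398.
x_0 = 2398 ≡ −1, so 11 is not a witness.

no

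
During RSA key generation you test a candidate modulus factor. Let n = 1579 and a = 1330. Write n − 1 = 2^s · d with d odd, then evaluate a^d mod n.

n − 1 = 1578 = 2^1 · 789, so s = 1 and d = 789.
1330^789 mod 1579 = 1.

1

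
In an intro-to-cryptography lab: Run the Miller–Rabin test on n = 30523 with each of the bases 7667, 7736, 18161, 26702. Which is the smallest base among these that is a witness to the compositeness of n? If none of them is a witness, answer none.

n − 1 = 30522 = 2^1 · 15261, so s = 1 and d = 15261.
Base 7667: x_0 = 7667^15261 mod 30523 = 14953. x_0 ∉ {1, 30522} and s = 1, so 7667 is a Miller–Rabin witness and 30523 is composite.
Base 7736: x_0 = 7736^15261 mod 30523 = 20987. x_0 ∉ {1, 30522} and s = 1, so 7736 is a Miller–Rabin witness and 30523 is composite.
Base 18161: x_0 = 18161^15261 mod 30523 = 15364. x_0 ∉ {1, 30522} and s = 1, so 18161 is a Miller–Rabin witness and 30523 is composite.
Base 26702: x_0 = 26702^15261 mod 30523 = 13090. x_0 ∉ {1, 30522} and s = 1, so 26702 is a Miller–Rabin witness and 30523 is composite.
The smallest witness among the given bases is 7667.

7667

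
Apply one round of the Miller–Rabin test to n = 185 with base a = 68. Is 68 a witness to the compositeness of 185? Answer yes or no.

n − 1 = 184 = 2^3 · 23, so s = 3 and d = 23.
x_0 = 68^23 mod 185 = 117.
x_0 is neither 1 nor 184, so continue squaring.
x_1 = 117^2 mod 185 = 184.
x_1 ≡ −1, so 68 is not a witness.

no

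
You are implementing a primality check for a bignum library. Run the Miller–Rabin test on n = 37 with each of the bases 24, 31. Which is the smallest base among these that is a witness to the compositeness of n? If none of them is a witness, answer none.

n − 1 = 36 = 2^2 · 9, so s = 2 and d = 9.
Base 24: x_0 = 24^9 mod 37 = 31. x_0 is neither 1 nor 36, so continue squaring. x_1 = 31^2 mod 37 = 36. x_1 ≡ −1, so 24 is not a witness.
Base 31: x_0 = 31^9 mod 37 = 31. x_0 is neither 1 nor 36, so continue squaring. x_1 = 31^2 mod 37 = 36. x_1 ≡ −1, so 31 is not a witness.
No listed base is a witness for 37.

none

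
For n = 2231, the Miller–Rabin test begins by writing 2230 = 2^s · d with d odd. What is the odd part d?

Halving: 2230 → 1115; 1115 is odd.
So 2230 = 2^1 · 1115.

1115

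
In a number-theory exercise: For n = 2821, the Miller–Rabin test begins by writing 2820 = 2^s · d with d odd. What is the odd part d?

Halving: 2820 → 1410 → 705; 705 is odd.
So 2820 = 2^2 · 705.

705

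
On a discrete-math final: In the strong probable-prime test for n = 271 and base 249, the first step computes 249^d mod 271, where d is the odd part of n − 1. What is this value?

n − 1 = 270 = 2^1 · 135, so s = 1 and d = 135.
249^135 mod 271 = 270.

270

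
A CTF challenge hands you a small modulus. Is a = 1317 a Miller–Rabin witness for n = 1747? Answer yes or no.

no

n − 1 = 1746 = 2^1 · 873, so s = 1 and d = 873.
x_0 = 1317^873 mod 1747 = 1746.
x_0 = 1746 ≡ −1, so 1317 is not a witness.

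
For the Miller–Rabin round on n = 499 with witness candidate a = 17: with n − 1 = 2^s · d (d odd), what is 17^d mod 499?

498

n − 1 = 498 = 2^1 · 249, so s = 1 and d = 249.
Repeated squaring mod 499: 17^1 ≡ 17, 17^2 ≡ 289, 17^4 ≡ 188, 17^8 ≡ 414, 17^16 ≡ 239, 17^32 ≡ 235, 17^64 ≡ 335, 17^128 ≡ 449.
249 = 128 + 64 + 32 + 16 + 8 + 1, so 17^249 ≡ 449·335·235·239·414·17 ≡ 498 (mod 499).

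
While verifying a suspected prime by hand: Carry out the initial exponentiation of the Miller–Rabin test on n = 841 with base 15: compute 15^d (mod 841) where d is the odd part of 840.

n − 1 = 840 = 2^3 · 105, so s = 3 and d = 105.
Repeated squaring mod 841: 15^1 ≡ 15, 15^2 ≡ 225, 15^4 ≡ 165, 15^8 ≡ 313, 15^16 ≡ 413, 15^32 ≡ 687, 15^64 ≡ 168.
105 = 64 + 32 + 8 + 1, so 15^105 ≡ 168·687·313·15 ≡ 795 (mod 841).

795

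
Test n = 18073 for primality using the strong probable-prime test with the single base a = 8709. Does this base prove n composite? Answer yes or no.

yes

n − 1 = 18072 = 2^3 · 2259, so s = 3 and d = 2259.
Repeated squaring mod 18073: 8709^1 ≡ 8709, 8709^2 ≡ 12373, 8709^4 ≡ 12819, 8709^8 ≡ 7045, 8709^16 ≡ 3567, 8709^32 ≡ 97, 8709^64 ≡ 9409, 8709^128 ≡ 7727, 8709^256 ≡ 11410, 8709^512 ≡ 8281, 8709^1024 ≡ 5999, 8709^2048 ≡ 4658.
2259 = 2048 + 128 + 64 + 16 + 2 + 1, so 8709^2259 ≡ 4658·7727·9409·3567·12373·8709 ≡ 12074 (mod 18073).
x_0 = 8709^2259 mod 18073 = 12074.
x_0 is neither 1 nor 18072, so continue squaring.
x_1 = 12074^2 mod 18073 = 4658.
x_2 = 4658^2 mod 18073 = 9364.
Reached i = s−1 = 2 without hitting −1: 8709 is a Miller–Rabin witness and 18073 is composite.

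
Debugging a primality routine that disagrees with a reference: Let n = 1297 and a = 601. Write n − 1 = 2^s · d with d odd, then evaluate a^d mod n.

n − 1 = 1296 = 2^4 · 81, so s = 4 and d = 81.
601^81 mod 1297 = 355.

355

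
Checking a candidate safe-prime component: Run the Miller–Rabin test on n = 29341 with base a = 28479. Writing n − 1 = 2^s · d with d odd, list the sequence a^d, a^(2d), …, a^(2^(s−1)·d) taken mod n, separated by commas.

7697, 4330

n − 1 = 29340 = 2^2 · 7335, so s = 2 and d = 7335.
x_0 = 28479^7335 mod 29341 = 7697.
x_1 = 7697^2 mod 29341 = 4330.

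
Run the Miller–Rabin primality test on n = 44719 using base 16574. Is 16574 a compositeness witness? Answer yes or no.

n − 1 = 44718 = 2^1 · 22359, so s = 1 and d = 22359.
Repeated squaring mod 44719: 16574^1 ≡ 16574, 16574^2 ≡ 33378, 16574^4 ≡ 6437, 16574^8 ≡ 25175, 16574^16 ≡ 22957, 16574^32 ≡ 10434, 16574^64 ≡ 22310, 16574^128 ≡ 13630, 16574^256 ≡ 14174, 16574^512 ≡ 24528, 16574^1024 ≡ 18077, 16574^2048 ≡ 16196, 16574^4096 ≡ 33481, 16574^8192 ≡ 6188, 16574^16384 ≡ 11880.
22359 = 16384 + 4096 + 1024 + 512 + 256 + 64 + 16 + 4 + 2 + 1, so 16574^22359 ≡ 11880·33481·18077·24528·14174·22310·22957·6437·33378·16574 ≡ 19454 (mod 44719).
x_0 = 16574^22359 mod 44719 = 19454.
x_0 ∉ {1, 44718} and s = 1, so 16574 is a Miller–Rabin witness and 44719 is composite.

yes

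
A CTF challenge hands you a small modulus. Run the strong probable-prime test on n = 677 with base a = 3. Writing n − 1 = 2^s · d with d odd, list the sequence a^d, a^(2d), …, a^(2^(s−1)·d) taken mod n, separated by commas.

n − 1 = 676 = 2^2 · 169, so s = 2 and d = 169.
x_0 = 3^169 mod 677 = 651.
x_1 = 651^2 mod 677 = 676.

651, 676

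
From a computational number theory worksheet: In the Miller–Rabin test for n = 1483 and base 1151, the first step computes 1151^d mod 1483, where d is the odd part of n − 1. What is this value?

n − 1 = 1482 = 2^1 · 741, so s = 1 and d = 741.
1151^741 mod 1483 = 1482.

1482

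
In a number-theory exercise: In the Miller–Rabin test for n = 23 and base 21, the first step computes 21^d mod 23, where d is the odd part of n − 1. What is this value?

n − 1 = 22 = 2^1 · 11, so s = 1 and d = 11.
By repeated squaring, 21^11 ≡ 22 (mod 23).

22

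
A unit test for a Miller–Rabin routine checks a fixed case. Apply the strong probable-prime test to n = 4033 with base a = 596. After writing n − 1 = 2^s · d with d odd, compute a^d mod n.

2515

n − 1 = 4032 = 2^6 · 63, so s = 6 and d = 63.
596^63 mod 4033 = 2515.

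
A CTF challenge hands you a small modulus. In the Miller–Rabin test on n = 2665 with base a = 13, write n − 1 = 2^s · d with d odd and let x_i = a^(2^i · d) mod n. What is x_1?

n − 1 = 2664 = 2^3 · 333, so s = 3 and d = 333.
x_0 = 13^333 mod 2665 = 1118.
x_1 = 1118^2 mod 2665 = 39.

39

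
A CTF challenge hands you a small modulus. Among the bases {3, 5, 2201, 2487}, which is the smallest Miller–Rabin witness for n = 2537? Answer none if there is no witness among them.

n − 1 = 2536 = 2^3 · 317, so s = 3 and d = 317.
Base 3: x_0 = 3^317 mod 2537 = 636. x_0 is neither 1 nor 2536, so continue squaring. x_1 = 636^2 mod 2537 = 1113. x_2 = 1113^2 mod 2537 = 713. Reached i = s−1 = 2 without hitting −1: 3 is a Miller–Rabin witness and 2537 is composite.
Base 5: x_0 = 5^317 mod 2537 = 1265. x_0 is neither 1 nor 2536, so continue squaring. x_1 = 1265^2 mod 2537 = 1915. x_2 = 1915^2 mod 2537 = 1260. Reached i = s−1 = 2 without hitting −1: 5 is a Miller–Rabin witness and 2537 is composite.
Base 2201: x_0 = 2201^317 mod 2537 = 710. x_0 is neither 1 nor 2536, so continue squaring. x_1 = 710^2 mod 2537 = 1774. x_2 = 1774^2 mod 2537 = 1196. Reached i = s−1 = 2 without hitting −1: 2201 is a Miller–Rabin witness and 2537 is composite.
Base 2487: x_0 = 2487^317 mod 2537 = 995. x_0 is neither 1 nor 2536, so continue squaring. x_1 = 995^2 mod 2537 = 595. x_2 = 595^2 mod 2537 = 1382. Reached i = s−1 = 2 without hitting −1: 2487 is a Miller–Rabin witness and 2537 is composite.
The smallest witness among the given bases is 3.

3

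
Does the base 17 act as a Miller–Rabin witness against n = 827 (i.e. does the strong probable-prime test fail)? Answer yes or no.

no

n − 1 = 826 = 2^1 · 413, so s = 1 and d = 413.
By repeated squaring, 17^413 ≡ 826 (mod 827).
x_0 = 17^413 mod 827 = 826.
x_0 = 826 ≡ −1, so 17 is not a witness.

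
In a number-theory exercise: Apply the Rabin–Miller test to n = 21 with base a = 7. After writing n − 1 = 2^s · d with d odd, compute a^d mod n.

n − 1 = 20 = 2^2 · 5, so s = 2 and d = 5.
Repeated squaring mod 21: 7^1 ≡ 7, 7^2 ≡ 7, 7^4 ≡ 7.
5 = 4 + 1, so 7^5 ≡ 7·7 ≡ 7 (mod 21).

7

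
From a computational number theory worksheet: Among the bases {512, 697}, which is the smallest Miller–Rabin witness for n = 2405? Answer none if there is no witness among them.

none

n − 1 = 2404 = 2^2 · 601, so s = 2 and d = 601.
Base 512: x_0 = 512^601 mod 2405 = 512. x_0 is neither 1 nor 2404, so continue squaring. x_1 = 512^2 mod 2405 = 2404. x_1 ≡ −1, so 512 is not a witness.
Base 697: x_0 = 697^601 mod 2405 = 697. x_0 is neither 1 nor 2404, so continue squaring. x_1 = 697^2 mod 2405 = 2404. x_1 ≡ −1, so 697 is not a witness.
No listed base is a witness for 2405.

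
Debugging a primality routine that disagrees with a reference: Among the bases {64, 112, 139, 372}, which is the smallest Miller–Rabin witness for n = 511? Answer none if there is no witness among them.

112

n − 1 = 510 = 2^1 · 255, so s = 1 and d = 255.
Base 64: x_0 = 64^255 mod 511 = 1. x_0 = 1, so 64 is not a witness.
Base 112: x_0 = 112^255 mod 511 = 322. x_0 ∉ {1, 510} and s = 1, so 112 is a Miller–Rabin witness and 511 is composite.
Base 139: x_0 = 139^255 mod 511 = 489. x_0 ∉ {1, 510} and s = 1, so 139 is a Miller–Rabin witness and 511 is composite.
Base 372: x_0 = 372^255 mod 511 = 22. x_0 ∉ {1, 510} and s = 1, so 372 is a Miller–Rabin witness and 511 is composite.
The smallest witness among the given bases is 112.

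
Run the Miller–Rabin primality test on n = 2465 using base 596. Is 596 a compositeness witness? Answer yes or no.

n − 1 = 2464 = 2^5 · 77, so s = 5 and d = 77.
By repeated squaring, 596^77 ≡ 1 (mod 2465).
x_0 = 596^77 mod 2465 = 1.
x_0 = 1, so 596 is not a witness.

no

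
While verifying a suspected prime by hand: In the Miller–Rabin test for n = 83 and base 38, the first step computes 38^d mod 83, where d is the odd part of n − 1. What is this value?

1

n − 1 = 82 = 2^1 · 41, so s = 1 and d = 41.
Repeated squaring mod 83: 38^1 ≡ 38, 38^2 ≡ 33, 38^4 ≡ 10, 38^8 ≡ 17, 38^16 ≡ 40, 38^32 ≡ 23.
41 = 32 + 8 + 1, so 38^41 ≡ 23·17·38 ≡ 1 (mod 83).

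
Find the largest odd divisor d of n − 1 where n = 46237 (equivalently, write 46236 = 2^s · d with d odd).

11559

Halving: 46236 → 23118 → 11559; 11559 is odd.
So 46236 = 2^2 · 11559.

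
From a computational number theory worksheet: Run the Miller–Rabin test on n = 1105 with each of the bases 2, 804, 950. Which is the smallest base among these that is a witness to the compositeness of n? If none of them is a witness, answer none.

n − 1 = 1104 = 2^4 · 69, so s = 4 and d = 69.
Base 2: x_0 = 2^69 mod 1105 = 967. x_0 is neither 1 nor 1104, so continue squaring. x_1 = 967^2 mod 1105 = 259. x_2 = 259^2 mod 1105 = 781. x_3 = 781^2 mod 1105 = 1. x_3 = 1 but x_2 ≠ ±1, a nontrivial square root of 1 — 2 is a witness and 1105 is composite.
Base 804: x_0 = 804^69 mod 1105 = 99. x_0 is neither 1 nor 1104, so continue squaring. x_1 = 99^2 mod 1105 = 961. x_2 = 961^2 mod 1105 = 846. x_3 = 846^2 mod 1105 = 781. Reached i = s−1 = 3 without hitting −1: 804 is a Miller–Rabin witness and 1105 is composite.
Base 950: x_0 = 950^69 mod 1105 = 495. x_0 is neither 1 nor 1104, so continue squaring. x_1 = 495^2 mod 1105 = 820. x_2 = 820^2 mod 1105 = 560. x_3 = 560^2 mod 1105 = 885. Reached i = s−1 = 3 without hitting −1: 950 is a Miller–Rabin witness and 1105 is composite.
The smallest witness among the given bases is 2.

2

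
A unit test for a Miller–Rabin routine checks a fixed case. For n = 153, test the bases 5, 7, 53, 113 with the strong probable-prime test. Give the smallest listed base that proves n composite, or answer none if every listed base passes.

5

n − 1 = 152 = 2^3 · 19, so s = 3 and d = 19.
Base 5: x_0 = 5^19 mod 153 = 23. x_0 is neither 1 nor 152, so continue squaring. x_1 = 23^2 mod 153 = 70. x_2 = 70^2 mod 153 = 4. Reached i = s−1 = 2 without hitting −1: 5 is a Miller–Rabin witness and 153 is composite.
Base 7: x_0 = 7^19 mod 153 = 88. x_0 is neither 1 nor 152, so continue squaring. x_1 = 88^2 mod 153 = 94. x_2 = 94^2 mod 153 = 115. Reached i = s−1 = 2 without hitting −1: 7 is a Miller–Rabin witness and 153 is composite.
Base 53: x_0 = 53^19 mod 153 = 8. x_0 is neither 1 nor 152, so continue squaring. x_1 = 8^2 mod 153 = 64. x_2 = 64^2 mod 153 = 118. Reached i = s−1 = 2 without hitting −1: 53 is a Miller–Rabin witness and 153 is composite.
Base 113: x_0 = 113^19 mod 153 = 5. x_0 is neither 1 nor 152, so continue squaring. x_1 = 5^2 mod 153 = 25. x_2 = 25^2 mod 153 = 13. Reached i = s−1 = 2 without hitting −1: 113 is a Miller–Rabin witness and 153 is composite.
The smallest witness among the given bases is 5.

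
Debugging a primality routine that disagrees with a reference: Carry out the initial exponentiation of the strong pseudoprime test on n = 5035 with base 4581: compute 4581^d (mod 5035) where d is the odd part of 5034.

n − 1 = 5034 = 2^1 · 2517, so s = 1 and d = 2517.
4581^2517 mod 5035 = 1931.

1931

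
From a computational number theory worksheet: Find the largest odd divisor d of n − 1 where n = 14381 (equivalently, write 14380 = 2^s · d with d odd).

Halving: 14380 → 7190 → 3595; 3595 is odd.
So 14380 = 2^2 · 3595.

3595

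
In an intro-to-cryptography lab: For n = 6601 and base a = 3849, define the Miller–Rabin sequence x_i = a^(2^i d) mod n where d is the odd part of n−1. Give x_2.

1

n − 1 = 6600 = 2^3 · 825, so s = 3 and d = 825.
x_0 = 3849^825 mod 6601 = 3681.
x_1 = 3681^2 mod 6601 = 4509.
x_2 = 4509^2 mod 6601 = 1.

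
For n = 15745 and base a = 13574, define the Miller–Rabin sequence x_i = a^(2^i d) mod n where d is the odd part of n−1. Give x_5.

n − 1 = 15744 = 2^7 · 123, so s = 7 and d = 123.
x_0 = 13574^123 mod 15745 = 8099.
x_1 = 8099^2 mod 15745 = 131.
x_2 = 131^2 mod 15745 = 1416.
x_3 = 1416^2 mod 15745 = 5441.
x_4 = 5441^2 mod 15745 = 3881.
x_5 = 3881^2 mod 15745 = 9941.

9941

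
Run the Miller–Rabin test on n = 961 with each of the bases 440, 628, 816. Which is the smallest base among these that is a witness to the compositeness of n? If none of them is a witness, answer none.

none

n − 1 = 960 = 2^6 · 15, so s = 6 and d = 15.
Base 440: x_0 = 440^15 mod 961 = 960. x_0 = 960 ≡ −1, so 440 is not a witness.
Base 628: x_0 = 628^15 mod 961 = 1. x_0 = 1, so 628 is not a witness.
Base 816: x_0 = 816^15 mod 961 = 1. x_0 = 1, so 816 is not a witness.
No listed base is a witness for 961.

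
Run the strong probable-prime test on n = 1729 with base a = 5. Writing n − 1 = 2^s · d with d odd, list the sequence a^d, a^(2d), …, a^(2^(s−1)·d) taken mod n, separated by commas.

1217, 1065, 1, 1, 1, 1

n − 1 = 1728 = 2^6 · 27, so s = 6 and d = 27.
x_0 = 5^27 mod 1729 = 1217.
x_1 = 1217^2 mod 1729 = 1065.
x_2 = 1065^2 mod 1729 = 1.
x_3 = 1^2 mod 1729 = 1.
x_4 = 1^2 mod 1729 = 1.
x_5 = 1^2 mod 1729 = 1.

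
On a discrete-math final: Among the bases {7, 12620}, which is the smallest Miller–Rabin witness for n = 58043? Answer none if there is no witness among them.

n − 1 = 58042 = 2^1 · 29021, so s = 1 and d = 29021.
Base 7: x_0 = 7^29021 mod 58043 = 1. x_0 = 1, so 7 is not a witness.
Base 12620: x_0 = 12620^29021 mod 58043 = 58042. x_0 = 58042 ≡ −1, so 12620 is not a witness.
No listed base is a witness for 58043.

none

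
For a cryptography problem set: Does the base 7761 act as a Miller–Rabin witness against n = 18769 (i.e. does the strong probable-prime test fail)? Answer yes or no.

n − 1 = 18768 = 2^4 · 1173, so s = 4 and d = 1173.
x_0 = 7761^1173 mod 18769 = 3141.
x_0 is neither 1 nor 18768, so continue squaring.
x_1 = 3141^2 mod 18769 = 12156.
x_2 = 12156^2 mod 18769 = 18768.
x_2 ≡ −1, so 7761 is not a witness.

no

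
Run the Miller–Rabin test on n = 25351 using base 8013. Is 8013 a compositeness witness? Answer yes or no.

n − 1 = 25350 = 2^1 · 12675, so s = 1 and d = 12675.
Repeated squaring mod 25351: 8013^1 ≡ 8013, 8013^2 ≡ 19437, 8013^4 ≡ 16367, 8013^8 ≡ 20023, 8013^16 ≡ 19815, 8013^32 ≡ 23288, 8013^64 ≡ 22352, 8013^128 ≡ 19747, 8013^256 ≡ 20278, 8013^512 ≡ 4064, 8013^1024 ≡ 12595, 8013^2048 ≡ 12818, 8013^4096 ≡ 1293, 8013^8192 ≡ 24034.
12675 = 8192 + 4096 + 256 + 128 + 2 + 1, so 8013^12675 ≡ 24034·1293·20278·19747·19437·8013 ≡ 8898 (mod 25351).
x_0 = 8013^12675 mod 25351 = 8898.
x_0 ∉ {1, 25350} and s = 1, so 8013 is a Miller–Rabin witness and 25351 is composite.

yes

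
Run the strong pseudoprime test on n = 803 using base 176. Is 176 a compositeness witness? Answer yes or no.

yes

n − 1 = 802 = 2^1 · 401, so s = 1 and d = 401.
Repeated squaring mod 803: 176^1 ≡ 176, 176^2 ≡ 462, 176^4 ≡ 649, 176^8 ≡ 429, 176^16 ≡ 154, 176^32 ≡ 429, 176^64 ≡ 154, 176^128 ≡ 429, 176^256 ≡ 154.
401 = 256 + 128 + 16 + 1, so 176^401 ≡ 154·429·154·176 ≡ 605 (mod 803).
x_0 = 176^401 mod 803 = 605.
x_0 ∉ {1, 802} and s = 1, so 176 is a Miller–Rabin witness and 803 is composite.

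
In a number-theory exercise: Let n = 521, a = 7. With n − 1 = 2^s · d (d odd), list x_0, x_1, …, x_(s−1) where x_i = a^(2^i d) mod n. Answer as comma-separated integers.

43, 286, 520

n − 1 = 520 = 2^3 · 65, so s = 3 and d = 65.
x_0 = 7^65 mod 521 = 43.
x_1 = 43^2 mod 521 = 286.
x_2 = 286^2 mod 521 = 520.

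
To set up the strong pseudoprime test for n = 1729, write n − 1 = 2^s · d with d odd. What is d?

Halving: 1728 → 864 → 432 → 216 → 108 → 54 → 27; 27 is odd.
So 1728 = 2^6 · 27.

27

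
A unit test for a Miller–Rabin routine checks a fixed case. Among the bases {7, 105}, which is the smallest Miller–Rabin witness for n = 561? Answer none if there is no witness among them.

7

n − 1 = 560 = 2^4 · 35, so s = 4 and d = 35.
Base 7: x_0 = 7^35 mod 561 = 241. x_0 is neither 1 nor 560, so continue squaring. x_1 = 241^2 mod 561 = 298. x_2 = 298^2 mod 561 = 166. x_3 = 166^2 mod 561 = 67. Reached i = s−1 = 3 without hitting −1: 7 is a Miller–Rabin witness and 561 is composite.
Base 105: x_0 = 105^35 mod 561 = 384. x_0 is neither 1 nor 560, so continue squaring. x_1 = 384^2 mod 561 = 474. x_2 = 474^2 mod 561 = 276. x_3 = 276^2 mod 561 = 441. Reached i = s−1 = 3 without hitting −1: 105 is a Miller–Rabin witness and 561 is composite.
The smallest witness among the given bases is 7.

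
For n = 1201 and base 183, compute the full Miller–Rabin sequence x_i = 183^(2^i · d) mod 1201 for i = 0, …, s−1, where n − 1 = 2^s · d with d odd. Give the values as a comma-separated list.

1200, 1, 1, 1

n − 1 = 1200 = 2^4 · 75, so s = 4 and d = 75.
x_0 = 183^75 mod 1201 = 1200.
x_1 = 1200^2 mod 1201 = 1.
x_2 = 1^2 mod 1201 = 1.
x_3 = 1^2 mod 1201 = 1.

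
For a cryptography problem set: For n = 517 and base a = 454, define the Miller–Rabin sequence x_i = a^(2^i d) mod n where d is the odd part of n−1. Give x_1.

335

n − 1 = 516 = 2^2 · 129, so s = 2 and d = 129.
x_0 = 454^129 mod 517 = 433.
x_1 = 433^2 mod 517 = 335.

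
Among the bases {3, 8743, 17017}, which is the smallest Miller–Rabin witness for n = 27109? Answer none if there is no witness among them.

n − 1 = 27108 = 2^2 · 6777, so s = 2 and d = 6777.
Base 3: x_0 = 3^6777 mod 27109 = 27108. x_0 = 27108 ≡ −1, so 3 is not a witness.
Base 8743: x_0 = 8743^6777 mod 27109 = 1. x_0 = 1, so 8743 is not a witness.
Base 17017: x_0 = 17017^6777 mod 27109 = 27108. x_0 = 27108 ≡ −1, so 17017 is not a witness.
No listed base is a witness for 27109.

none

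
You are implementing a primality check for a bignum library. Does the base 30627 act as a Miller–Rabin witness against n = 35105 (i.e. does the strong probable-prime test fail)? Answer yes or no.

n − 1 = 35104 = 2^5 · 1097, so s = 5 and d = 1097.
x_0 = 30627^1097 mod 35105 = 14627.
x_0 is neither 1 nor 35104, so continue squaring.
x_1 = 14627^2 mod 35105 = 19259.
x_2 = 19259^2 mod 35105 = 24756.
x_3 = 24756^2 mod 35105 = 31551.
x_4 = 31551^2 mod 35105 = 28221.
Reached i = s−1 = 4 without hitting −1: 30627 is a Miller–Rabin witness and 35105 is composite.

yes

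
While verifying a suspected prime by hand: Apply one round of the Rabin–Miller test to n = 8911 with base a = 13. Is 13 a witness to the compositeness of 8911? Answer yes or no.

no

n − 1 = 8910 = 2^1 · 4455, so s = 1 and d = 4455.
Repeated squaring mod 8911: 13^1 ≡ 13, 13^2 ≡ 169, 13^4 ≡ 1828, 13^8 ≡ 8870, 13^16 ≡ 1681, 13^32 ≡ 974, 13^64 ≡ 4110, 13^128 ≡ 5755, 13^256 ≡ 6749, 13^512 ≡ 4880, 13^1024 ≡ 4208, 13^2048 ≡ 1107, 13^4096 ≡ 4642.
4455 = 4096 + 256 + 64 + 32 + 4 + 2 + 1, so 13^4455 ≡ 4642·6749·4110·974·1828·169·13 ≡ 8910 (mod 8911).
x_0 = 13^4455 mod 8911 = 8910.
x_0 = 8910 ≡ −1, so 13 is not a witness.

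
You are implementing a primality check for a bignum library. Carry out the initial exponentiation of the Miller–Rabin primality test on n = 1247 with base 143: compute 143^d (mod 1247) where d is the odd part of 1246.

n − 1 = 1246 = 2^1 · 623, so s = 1 and d = 623.
Repeated squaring mod 1247: 143^1 ≡ 143, 143^2 ≡ 497, 143^4 ≡ 103, 143^8 ≡ 633, 143^16 ≡ 402, 143^32 ≡ 741, 143^64 ≡ 401, 143^128 ≡ 1185, 143^256 ≡ 103, 143^512 ≡ 633.
623 = 512 + 64 + 32 + 8 + 4 + 2 + 1, so 143^623 ≡ 633·401·741·633·103·497·143 ≡ 307 (mod 1247).

307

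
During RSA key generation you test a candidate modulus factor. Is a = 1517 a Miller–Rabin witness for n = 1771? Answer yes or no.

no

n − 1 = 1770 = 2^1 · 885, so s = 1 and d = 885.
Repeated squaring mod 1771: 1517^1 ≡ 1517, 1517^2 ≡ 760, 1517^4 ≡ 254, 1517^8 ≡ 760, 1517^16 ≡ 254, 1517^32 ≡ 760, 1517^64 ≡ 254, 1517^128 ≡ 760, 1517^256 ≡ 254, 1517^512 ≡ 760.
885 = 512 + 256 + 64 + 32 + 16 + 4 + 1, so 1517^885 ≡ 760·254·254·760·254·254·1517 ≡ 1770 (mod 1771).
x_0 = 1517^885 mod 1771 = 1770.
x_0 = 1770 ≡ −1, so 1517 is not a witness.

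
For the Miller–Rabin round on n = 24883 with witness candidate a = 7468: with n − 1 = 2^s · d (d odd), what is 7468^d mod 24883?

11794

n − 1 = 24882 = 2^1 · 12441, so s = 1 and d = 12441.
Repeated squaring mod 24883: 7468^1 ≡ 7468, 7468^2 ≡ 8221, 7468^4 ≡ 2613, 7468^8 ≡ 9827, 7468^16 ≡ 23889, 7468^32 ≡ 17599, 7468^64 ≡ 6100, 7468^128 ≡ 9915, 7468^256 ≡ 19375, 7468^512 ≡ 5687, 7468^1024 ≡ 18952, 7468^2048 ≡ 17082, 7468^4096 ≡ 16666, 7468^8192 ≡ 11510.
12441 = 8192 + 4096 + 128 + 16 + 8 + 1, so 7468^12441 ≡ 11510·16666·9915·23889·9827·7468 ≡ 11794 (mod 24883).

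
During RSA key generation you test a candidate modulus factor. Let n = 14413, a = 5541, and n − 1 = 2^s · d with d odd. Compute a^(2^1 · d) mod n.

4040

n − 1 = 14412 = 2^2 · 3603, so s = 2 and d = 3603.
Repeated squaring mod 14413: 5541^1 ≡ 5541, 5541^2 ≡ 2991, 5541^4 ≡ 10021, 5541^8 ≡ 5070, 5541^16 ≡ 6521, 5541^32 ≡ 5091, 5541^64 ≡ 3707, 5541^128 ≡ 6260, 5541^256 ≡ 13066, 5541^512 ≡ 12784, 5541^1024 ≡ 1649, 5541^2048 ≡ 9557.
3603 = 2048 + 1024 + 512 + 16 + 2 + 1, so 5541^3603 ≡ 9557·1649·12784·6521·2991·5541 ≡ 9451 (mod 14413).
x_0 = 9451.
x_1 = 9451^2 mod 14413 = 4040.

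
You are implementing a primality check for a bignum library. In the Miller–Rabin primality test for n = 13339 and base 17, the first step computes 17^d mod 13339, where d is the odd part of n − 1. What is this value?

13338

n − 1 = 13338 = 2^1 · 6669, so s = 1 and d = 6669.
17^6669 mod 13339 = 13338.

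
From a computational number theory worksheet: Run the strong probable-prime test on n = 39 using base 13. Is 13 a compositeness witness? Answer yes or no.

n − 1 = 38 = 2^1 · 19, so s = 1 and d = 19.
x_0 = 13^19 mod 39 = 13.
x_0 ∉ {1, 38} and s = 1, so 13 is a Miller–Rabin witness and 39 is composite.

yes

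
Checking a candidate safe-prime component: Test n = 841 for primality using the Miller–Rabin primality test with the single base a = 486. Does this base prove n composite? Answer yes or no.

n − 1 = 840 = 2^3 · 105, so s = 3 and d = 105.
x_0 = 486^105 mod 841 = 144.
x_0 is neither 1 nor 840, so continue squaring.
x_1 = 144^2 mod 841 = 552.
x_2 = 552^2 mod 841 = 262.
Reached i = s−1 = 2 without hitting −1: 486 is a Miller–Rabin witness and 841 is composite.

yes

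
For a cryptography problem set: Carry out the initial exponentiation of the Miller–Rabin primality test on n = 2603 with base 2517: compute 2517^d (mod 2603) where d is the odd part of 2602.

n − 1 = 2602 = 2^1 · 1301, so s = 1 and d = 1301.
Repeated squaring mod 2603: 2517^1 ≡ 2517, 2517^2 ≡ 2190, 2517^4 ≡ 1374, 2517^8 ≡ 701, 2517^16 ≡ 2037, 2517^32 ≡ 187, 2517^64 ≡ 1130, 2517^128 ≡ 1430, 2517^256 ≡ 1545, 2517^512 ≡ 74, 2517^1024 ≡ 270.
1301 = 1024 + 256 + 16 + 4 + 1, so 2517^1301 ≡ 270·1545·2037·1374·2517 ≡ 1650 (mod 2603).

1650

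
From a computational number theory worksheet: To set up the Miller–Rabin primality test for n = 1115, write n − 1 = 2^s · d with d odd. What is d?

Halving: 1114 → 557; 557 is odd.
So 1114 = 2^1 · 557.

557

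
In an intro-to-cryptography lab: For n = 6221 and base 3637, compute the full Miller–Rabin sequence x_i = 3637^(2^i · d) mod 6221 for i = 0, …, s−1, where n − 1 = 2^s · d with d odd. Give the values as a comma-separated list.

6220, 1

n − 1 = 6220 = 2^2 · 1555, so s = 2 and d = 1555.
x_0 = 3637^1555 mod 6221 = 6220.
x_1 = 6220^2 mod 6221 = 1.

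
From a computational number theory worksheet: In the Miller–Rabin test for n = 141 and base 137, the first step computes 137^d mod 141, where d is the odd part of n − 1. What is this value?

n − 1 = 140 = 2^2 · 35, so s = 2 and d = 35.
137^35 mod 141 = 92.

92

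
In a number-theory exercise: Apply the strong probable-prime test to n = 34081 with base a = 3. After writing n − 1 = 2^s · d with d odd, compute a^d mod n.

13888

n − 1 = 34080 = 2^5 · 1065, so s = 5 and d = 1065.
Repeated squaring mod 34081: 3^1 ≡ 3, 3^2 ≡ 9, 3^4 ≡ 81, 3^8 ≡ 6561, 3^16 ≡ 2418, 3^32 ≡ 18873, 3^64 ≡ 9598, 3^128 ≡ 661, 3^256 ≡ 27949, 3^512 ≡ 10081, 3^1024 ≡ 31100.
1065 = 1024 + 32 + 8 + 1, so 3^1065 ≡ 31100·18873·6561·3 ≡ 13888 (mod 34081).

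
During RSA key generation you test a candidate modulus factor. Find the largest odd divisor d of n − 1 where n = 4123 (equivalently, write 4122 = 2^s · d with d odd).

Halving: 4122 → 2061; 2061 is odd.
So 4122 = 2^1 · 2061.

2061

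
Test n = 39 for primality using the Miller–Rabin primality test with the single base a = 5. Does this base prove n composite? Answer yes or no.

n − 1 = 38 = 2^1 · 19, so s = 1 and d = 19.
x_0 = 5^19 mod 39 = 8.
x_0 ∉ {1, 38} and s = 1, so 5 is a Miller–Rabin witness and 39 is composite.

yes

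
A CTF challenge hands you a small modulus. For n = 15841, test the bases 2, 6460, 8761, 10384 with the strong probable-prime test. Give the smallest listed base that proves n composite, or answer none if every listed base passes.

n − 1 = 15840 = 2^5 · 495, so s = 5 and d = 495.
Base 2: x_0 = 2^495 mod 15841 = 1. x_0 = 1, so 2 is not a witness.
Base 6460: x_0 = 6460^495 mod 15841 = 15840. x_0 = 15840 ≡ −1, so 6460 is not a witness.
Base 8761: x_0 = 8761^495 mod 15841 = 1. x_0 = 1, so 8761 is not a witness.
Base 10384: x_0 = 10384^495 mod 15841 = 15840. x_0 = 15840 ≡ −1, so 10384 is not a witness.
No listed base is a witness for 15841.

none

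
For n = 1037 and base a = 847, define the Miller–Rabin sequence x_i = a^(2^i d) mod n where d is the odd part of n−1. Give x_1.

n − 1 = 1036 = 2^2 · 259, so s = 2 and d = 259.
x_0 = 847^259 mod 1037 = 551.
x_1 = 551^2 mod 1037 = 797.

797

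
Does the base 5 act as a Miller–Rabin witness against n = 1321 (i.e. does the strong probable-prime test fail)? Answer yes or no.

n − 1 = 1320 = 2^3 · 165, so s = 3 and d = 165.
x_0 = 5^165 mod 1321 = 1064.
x_0 is neither 1 nor 1320, so continue squaring.
x_1 = 1064^2 mod 1321 = 1320.
x_1 ≡ −1, so 5 is not a witness.

no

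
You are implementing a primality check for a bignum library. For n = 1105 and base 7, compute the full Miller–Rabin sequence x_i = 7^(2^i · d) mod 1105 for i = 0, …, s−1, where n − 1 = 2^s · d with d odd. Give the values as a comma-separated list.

827, 1039, 1041, 781

n − 1 = 1104 = 2^4 · 69, so s = 4 and d = 69.
x_0 = 7^69 mod 1105 = 827.
x_1 = 827^2 mod 1105 = 1039.
x_2 = 1039^2 mod 1105 = 1041.
x_3 = 1041^2 mod 1105 = 781.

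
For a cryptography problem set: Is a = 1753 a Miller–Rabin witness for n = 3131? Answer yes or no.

n − 1 = 3130 = 2^1 · 1565, so s = 1 and d = 1565.
x_0 = 1753^1565 mod 3131 = 708.
x_0 ∉ {1, 3130} and s = 1, so 1753 is a Miller–Rabin witness and 3131 is composite.

yes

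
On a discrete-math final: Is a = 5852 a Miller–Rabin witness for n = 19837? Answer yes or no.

yes

n − 1 = 19836 = 2^2 · 4959, so s = 2 and d = 4959.
x_0 = 5852^4959 mod 19837 = 9541.
x_0 is neither 1 nor 19836, so continue squaring.
x_1 = 9541^2 mod 19837 = 18525.
Reached i = s−1 = 1 without hitting −1: 5852 is a Miller–Rabin witness and 19837 is composite.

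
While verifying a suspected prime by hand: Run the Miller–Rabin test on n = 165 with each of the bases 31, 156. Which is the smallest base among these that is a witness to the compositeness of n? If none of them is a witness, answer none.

31

n − 1 = 164 = 2^2 · 41, so s = 2 and d = 41.
Base 31: x_0 = 31^41 mod 165 = 31. x_0 is neither 1 nor 164, so continue squaring. x_1 = 31^2 mod 165 = 136. Reached i = s−1 = 1 without hitting −1: 31 is a Miller–Rabin witness and 165 is composite.
Base 156: x_0 = 156^41 mod 165 = 156. x_0 is neither 1 nor 164, so continue squaring. x_1 = 156^2 mod 165 = 81. Reached i = s−1 = 1 without hitting −1: 156 is a Miller–Rabin witness and 165 is composite.
The smallest witness among the given bases is 31.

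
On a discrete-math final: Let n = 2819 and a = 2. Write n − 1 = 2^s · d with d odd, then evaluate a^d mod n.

2818

n − 1 = 2818 = 2^1 · 1409, so s = 1 and d = 1409.
Repeated squaring mod 2819: 2^1 ≡ 2, 2^2 ≡ 4, 2^4 ≡ 16, 2^8 ≡ 256, 2^16 ≡ 699, 2^32 ≡ 914, 2^64 ≡ 972, 2^128 ≡ 419, 2^256 ≡ 783, 2^512 ≡ 1366, 2^1024 ≡ 2597.
1409 = 1024 + 256 + 128 + 1, so 2^1409 ≡ 2597·783·419·2 ≡ 2818 (mod 2819).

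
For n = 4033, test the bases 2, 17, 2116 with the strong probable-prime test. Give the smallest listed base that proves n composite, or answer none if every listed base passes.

none

n − 1 = 4032 = 2^6 · 63, so s = 6 and d = 63.
Base 2: x_0 = 2^63 mod 4033 = 3521. x_0 is neither 1 nor 4032, so continue squaring. x_1 = 3521^2 mod 4033 = 4032. x_1 ≡ −1, so 2 is not a witness.
Base 17: x_0 = 17^63 mod 4033 = 142. x_0 is neither 1 nor 4032, so continue squaring. x_1 = 142^2 mod 4033 = 4032. x_1 ≡ −1, so 17 is not a witness.
Base 2116: x_0 = 2116^63 mod 4033 = 1. x_0 = 1, so 2116 is not a witness.
No listed base is a witness for 4033.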